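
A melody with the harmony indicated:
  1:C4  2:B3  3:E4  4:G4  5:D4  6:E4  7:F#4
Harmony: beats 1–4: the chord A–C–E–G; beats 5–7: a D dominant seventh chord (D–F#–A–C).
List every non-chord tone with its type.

The harmony at that moment is A minor seventh chord (A, C, E, G); B3 is not a chord tone.
It is approached by step down from C4 and left by leap up to E4.
Step in, leap out — an escape tone.
The harmony at that moment is D dominant seventh chord (D, F#, A, C); E4 is not a chord tone.
It is approached by step up from D4 and left by step up to F#4.
Step in, step out in the same direction — a passing tone.

B3 (beat 2) — escape tone; E4 (beat 6) — passing tone.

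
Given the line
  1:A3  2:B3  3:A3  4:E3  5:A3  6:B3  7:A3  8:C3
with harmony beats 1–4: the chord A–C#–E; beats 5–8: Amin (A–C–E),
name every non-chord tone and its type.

The harmony at that moment is A major triad (A, C#, E); B3 is not a chord tone.
It is approached by step up from A3 and left by step down to A3.
Step away and step back to the same note — a neighbor tone (upper neighbor).
The harmony at that moment is A minor triad (A, C, E); B3 is not a chord tone.
It is approached by step up from A3 and left by step down to A3.
Step away and step back to the same note — a neighbor tone (upper neighbor).

B3 (beat 2) — neighbor tone; B3 (beat 6) — neighbor tone.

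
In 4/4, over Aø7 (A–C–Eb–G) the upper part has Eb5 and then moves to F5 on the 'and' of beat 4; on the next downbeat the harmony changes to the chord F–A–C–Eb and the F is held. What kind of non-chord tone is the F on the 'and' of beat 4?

Anticipation.

The harmony at that moment is A half-diminished seventh chord (A, C, Eb, G); F5 is not a chord tone.
It is approached by step up from Eb5 and then sustained as the same pitch into the next harmony.
Arriving early and becoming a chord tone when the harmony changes — an anticipation.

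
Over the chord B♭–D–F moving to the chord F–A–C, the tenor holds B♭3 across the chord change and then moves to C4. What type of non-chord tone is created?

B♭3 is a retardation.

The harmony at that moment is F major triad (F, A, C); B♭3 is not a chord tone.
It is held over (the same pitch as the preceding B♭3) and left by step up to C4.
Held over from the previous chord and resolving up by step — a retardation.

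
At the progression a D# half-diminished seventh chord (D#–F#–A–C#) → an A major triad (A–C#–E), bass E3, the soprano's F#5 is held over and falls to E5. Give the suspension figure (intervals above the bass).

9–8 suspension.

At the second chord the bass is E3. The suspended F#5 lies a ninth above the bass; after resolving down by step to E5, the interval above the bass becomes an octave.
Suspension figures are named by those two intervals: 9–8.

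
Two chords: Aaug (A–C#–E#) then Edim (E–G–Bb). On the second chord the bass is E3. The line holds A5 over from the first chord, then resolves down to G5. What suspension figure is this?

4–3 suspension.

At the second chord the bass is E3. The suspended A5 lies a fourth above the bass; after resolving down by step to G5, the interval above the bass becomes a third.
Suspension figures are named by those two intervals: 4–3.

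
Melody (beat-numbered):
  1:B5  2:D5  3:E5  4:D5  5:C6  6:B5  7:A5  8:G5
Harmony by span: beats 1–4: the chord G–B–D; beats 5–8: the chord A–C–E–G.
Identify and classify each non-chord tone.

The harmony at that moment is G major triad (G, B, D); E5 is not a chord tone.
It is approached by step up from D5 and left by step down to D5.
Step away and step back to the same note — a neighbor tone (upper neighbor).
The harmony at that moment is A minor seventh chord (A, C, E, G); B5 is not a chord tone.
It is approached by step down from C6 and left by step down to A5.
Step in, step out in the same direction — a passing tone.

E5 (beat 3) — neighbor tone; B5 (beat 6) — passing tone.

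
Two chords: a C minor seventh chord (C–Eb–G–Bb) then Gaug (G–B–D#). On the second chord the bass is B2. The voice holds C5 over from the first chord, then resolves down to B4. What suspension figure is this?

9–8 suspension.

At the second chord the bass is B2. The suspended C5 lies a ninth above the bass; after resolving down by step to B4, the interval above the bass becomes an octave.
Suspension figures are named by those two intervals: 9–8.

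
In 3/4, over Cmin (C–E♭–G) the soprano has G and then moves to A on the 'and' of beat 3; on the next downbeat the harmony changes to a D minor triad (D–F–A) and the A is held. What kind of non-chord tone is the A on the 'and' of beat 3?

The harmony at that moment is C minor triad (C, E♭, G); A is not a chord tone.
It is approached by step up from G and then sustained as the same pitch into the next harmony.
Arriving early and becoming a chord tone when the harmony changes — an anticipation.

Anticipation.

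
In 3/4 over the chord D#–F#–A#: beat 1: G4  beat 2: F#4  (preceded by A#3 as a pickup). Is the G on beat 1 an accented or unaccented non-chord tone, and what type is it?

Accented appoggiatura.

The harmony at that moment is D# minor triad (D#, F#, A#); G4 is not a chord tone.
It is approached by leap up from A#3 and left by step down to F#4.
Leap in, step out — an appoggiatura.
It falls on the downbeat, so it is accented.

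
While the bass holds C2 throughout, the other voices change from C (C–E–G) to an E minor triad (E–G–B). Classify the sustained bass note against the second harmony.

The harmony at that moment is E minor triad (E, G, B); C2 is not a chord tone.
It is held over (the same pitch as the preceding C2) and then sustained as the same pitch into the next harmony.
Sustained through a change of harmony — a pedal tone.

Pedal tone (pedal point).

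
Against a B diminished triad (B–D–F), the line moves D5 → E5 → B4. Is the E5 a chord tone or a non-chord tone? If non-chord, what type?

The harmony at that moment is B diminished triad (B, D, F); E5 is not a chord tone.
It is approached by step up from D5 and left by leap down to B4.
Step in, leap out — an escape tone.

Non-chord tone — an escape tone.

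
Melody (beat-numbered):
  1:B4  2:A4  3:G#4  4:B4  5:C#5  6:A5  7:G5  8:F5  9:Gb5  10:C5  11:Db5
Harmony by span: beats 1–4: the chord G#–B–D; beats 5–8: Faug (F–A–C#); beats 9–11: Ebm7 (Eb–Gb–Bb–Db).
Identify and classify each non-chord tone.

The harmony at that moment is G# diminished triad (G#, B, D); A4 is not a chord tone.
It is approached by step down from B4 and left by step down to G#4.
Step in, step out in the same direction — a passing tone.
The harmony at that moment is F augmented triad (F, A, C#); G5 is not a chord tone.
It is approached by step down from A5 and left by step down to F5.
Step in, step out in the same direction — a passing tone.
The harmony at that moment is Eb minor seventh chord (Eb, Gb, Bb, Db); C5 is not a chord tone.
It is approached by leap down from Gb5 and left by step up to Db5.
Leap in, step out — an appoggiatura.

A4 (beat 2) — passing tone; G5 (beat 7) — passing tone; C5 (beat 10) — appoggiatura.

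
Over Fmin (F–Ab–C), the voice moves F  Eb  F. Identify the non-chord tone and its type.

The harmony at that moment is F minor triad (F, Ab, C); Eb is not a chord tone.
It is approached by step down from F and left by step up to F.
Step away and step back to the same note — a neighbor tone (lower neighbor).

Eb is a neighbor tone.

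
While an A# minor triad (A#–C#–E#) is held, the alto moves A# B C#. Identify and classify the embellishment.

B is a passing tone.

The harmony at that moment is A# minor triad (A#, C#, E#); B is not a chord tone.
It is approached by step up from A# and left by step up to C#.
Step in, step out in the same direction — a passing tone.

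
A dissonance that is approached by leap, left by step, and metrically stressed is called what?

Approach: by leap. Departure: by step. Metric position: strong.
Leap in, step out, in a metrically strong position — an appoggiatura. (It is the mirror image of the escape tone, which steps in and leaps out from a weak position.)

Appoggiatura.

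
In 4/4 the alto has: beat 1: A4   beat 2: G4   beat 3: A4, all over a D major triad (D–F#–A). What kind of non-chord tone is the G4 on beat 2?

Lower neighbor tone.

The harmony at that moment is D major triad (D, F#, A); G4 is not a chord tone.
It is approached by step down from A4 and left by step up to A4.
Step away and step back to the same note — a neighbor tone (lower neighbor).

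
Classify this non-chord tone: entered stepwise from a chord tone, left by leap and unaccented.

Escape tone.

Approach: by step. Departure: by leap. Metric position: weak.
Step in, leap out, from a weak position — an escape tone (échappée). (It is the mirror image of the appoggiatura, which leaps in and steps out on a strong beat.)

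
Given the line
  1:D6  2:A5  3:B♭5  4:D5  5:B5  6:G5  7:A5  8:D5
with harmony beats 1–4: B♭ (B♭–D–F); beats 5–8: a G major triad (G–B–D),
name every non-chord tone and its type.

The harmony at that moment is B♭ major triad (B♭, D, F); A5 is not a chord tone.
It is approached by leap down from D6 and left by step up to B♭5.
Leap in, step out — an appoggiatura.
The harmony at that moment is G major triad (G, B, D); A5 is not a chord tone.
It is approached by step up from G5 and left by leap down to D5.
Step in, leap out — an escape tone.

A5 (beat 2) — appoggiatura; A5 (beat 7) — escape tone.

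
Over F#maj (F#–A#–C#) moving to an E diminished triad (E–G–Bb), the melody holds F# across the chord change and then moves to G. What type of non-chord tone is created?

The harmony at that moment is E diminished triad (E, G, Bb); F# is not a chord tone.
It is held over (the same pitch as the preceding F#) and left by step up to G.
Held over from the previous chord and resolving up by step — a retardation.

F# is a retardation.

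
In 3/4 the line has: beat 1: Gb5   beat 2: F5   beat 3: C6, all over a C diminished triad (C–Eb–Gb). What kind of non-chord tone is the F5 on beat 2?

The harmony at that moment is C diminished triad (C, Eb, Gb); F5 is not a chord tone.
It is approached by step down from Gb5 and left by leap up to C6.
Step in, leap out, on a weak beat — an escape tone.

Escape tone.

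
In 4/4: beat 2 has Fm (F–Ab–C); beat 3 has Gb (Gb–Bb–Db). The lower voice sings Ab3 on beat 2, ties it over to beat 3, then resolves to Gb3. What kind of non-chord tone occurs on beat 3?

Suspension.

The harmony at that moment is Gb major triad (Gb, Bb, Db); Ab3 is not a chord tone.
It is held over (the same pitch as the preceding Ab3) and left by step down to Gb3.
Held over from the previous chord and resolving down by step — a suspension.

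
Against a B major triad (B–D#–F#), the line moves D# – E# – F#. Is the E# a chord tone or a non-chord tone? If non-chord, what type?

Non-chord tone — a passing tone.

The harmony at that moment is B major triad (B, D#, F#); E# is not a chord tone.
It is approached by step up from D# and left by step up to F#.
Step in, step out in the same direction — a passing tone.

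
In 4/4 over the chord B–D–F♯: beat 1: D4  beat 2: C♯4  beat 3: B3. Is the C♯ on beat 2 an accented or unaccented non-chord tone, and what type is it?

Unaccented passing tone.

The harmony at that moment is B minor triad (B, D, F♯); C♯4 is not a chord tone.
It is approached by step down from D4 and left by step down to B3.
Step in, step out in the same direction — a passing tone.
It falls on a weak beat, so it is unaccented.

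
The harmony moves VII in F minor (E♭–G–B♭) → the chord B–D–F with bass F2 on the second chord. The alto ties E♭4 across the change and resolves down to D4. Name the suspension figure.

At the second chord the bass is F2. The suspended E♭4 lies a seventh above the bass; after resolving down by step to D4, the interval above the bass becomes a sixth.
Suspension figures are named by those two intervals: 7–6.

7–6 suspension.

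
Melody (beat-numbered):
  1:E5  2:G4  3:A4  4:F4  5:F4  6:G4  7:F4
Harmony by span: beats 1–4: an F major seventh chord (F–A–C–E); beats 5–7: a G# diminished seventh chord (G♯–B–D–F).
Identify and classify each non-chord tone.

G4 (beat 2) — appoggiatura; G4 (beat 6) — neighbor tone.

The harmony at that moment is F major seventh chord (F, A, C, E); G4 is not a chord tone.
It is approached by leap down from E5 and left by step up to A4.
Leap in, step out — an appoggiatura.
The harmony at that moment is G♯ diminished seventh chord (G♯, B, D, F); G4 is not a chord tone.
It is approached by step up from F4 and left by step down to F4.
Step away and step back to the same note — a neighbor tone (upper neighbor).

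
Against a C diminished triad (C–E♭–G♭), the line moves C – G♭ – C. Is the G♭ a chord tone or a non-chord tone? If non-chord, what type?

Chord tone (the fifth of C diminished triad).

C diminished triad contains C, E♭, G♭; G♭ is the fifth, so it is a chord tone.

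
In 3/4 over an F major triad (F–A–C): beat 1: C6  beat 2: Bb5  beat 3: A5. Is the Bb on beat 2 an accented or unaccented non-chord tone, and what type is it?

The harmony at that moment is F major triad (F, A, C); Bb5 is not a chord tone.
It is approached by step down from C6 and left by step down to A5.
Step in, step out in the same direction — a passing tone.
It falls on a weak beat, so it is unaccented.

Unaccented passing tone.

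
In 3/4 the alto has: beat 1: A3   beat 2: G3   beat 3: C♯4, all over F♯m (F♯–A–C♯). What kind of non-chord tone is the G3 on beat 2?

The harmony at that moment is F♯ minor triad (F♯, A, C♯); G3 is not a chord tone.
It is approached by step down from A3 and left by leap up to C♯4.
Step in, leap out, on a weak beat — an escape tone.

Escape tone.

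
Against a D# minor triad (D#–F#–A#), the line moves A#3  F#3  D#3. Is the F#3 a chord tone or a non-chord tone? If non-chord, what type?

Chord tone (the third of D# minor triad).

D# minor triad contains D#, F#, A#; F# is the third, so it is a chord tone.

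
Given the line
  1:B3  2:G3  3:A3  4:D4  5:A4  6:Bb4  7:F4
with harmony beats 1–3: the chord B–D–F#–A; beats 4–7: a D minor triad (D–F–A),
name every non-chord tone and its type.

The harmony at that moment is B minor seventh chord (B, D, F#, A); G3 is not a chord tone.
It is approached by leap down from B3 and left by step up to A3.
Leap in, step out — an appoggiatura.
The harmony at that moment is D minor triad (D, F, A); Bb4 is not a chord tone.
It is approached by step up from A4 and left by leap down to F4.
Step in, leap out — an escape tone.

G3 (beat 2) — appoggiatura; Bb4 (beat 6) — escape tone.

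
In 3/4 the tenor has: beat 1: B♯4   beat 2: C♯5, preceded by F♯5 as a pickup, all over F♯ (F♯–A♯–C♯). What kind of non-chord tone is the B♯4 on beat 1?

Appoggiatura.

The harmony at that moment is F♯ major triad (F♯, A♯, C♯); B♯4 is not a chord tone.
It is approached by leap down from F♯5 and left by step up to C♯5.
Leap in, step out, metrically accented — an appoggiatura.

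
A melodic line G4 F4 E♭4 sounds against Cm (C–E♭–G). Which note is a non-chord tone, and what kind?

The harmony at that moment is C minor triad (C, E♭, G); F4 is not a chord tone.
It is approached by step down from G4 and left by step down to E♭4.
Step in, step out in the same direction — a passing tone.

F4 is a passing tone.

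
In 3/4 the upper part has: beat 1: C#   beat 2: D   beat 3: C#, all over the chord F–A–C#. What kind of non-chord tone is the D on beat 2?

The harmony at that moment is F augmented triad (F, A, C#); D is not a chord tone.
It is approached by step up from C# and left by step down to C#.
Step away and step back to the same note — a neighbor tone (upper neighbor).

Upper neighbor tone.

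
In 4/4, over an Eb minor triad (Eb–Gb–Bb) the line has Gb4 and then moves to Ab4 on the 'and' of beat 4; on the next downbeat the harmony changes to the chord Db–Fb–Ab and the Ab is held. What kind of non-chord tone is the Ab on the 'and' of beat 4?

Anticipation.

The harmony at that moment is Eb minor triad (Eb, Gb, Bb); Ab4 is not a chord tone.
It is approached by step up from Gb4 and then sustained as the same pitch into the next harmony.
Arriving early and becoming a chord tone when the harmony changes — an anticipation.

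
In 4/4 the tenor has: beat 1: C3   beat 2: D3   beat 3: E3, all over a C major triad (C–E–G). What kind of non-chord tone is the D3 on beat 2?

The harmony at that moment is C major triad (C, E, G); D3 is not a chord tone.
It is approached by step up from C3 and left by step up to E3.
Step in, step out in the same direction — a passing tone.

Passing tone.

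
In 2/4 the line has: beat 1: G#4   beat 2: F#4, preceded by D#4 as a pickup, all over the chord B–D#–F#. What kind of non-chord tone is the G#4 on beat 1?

Appoggiatura.

The harmony at that moment is B major triad (B, D#, F#); G#4 is not a chord tone.
It is approached by leap up from D#4 and left by step down to F#4.
Leap in, step out, metrically accented — an appoggiatura.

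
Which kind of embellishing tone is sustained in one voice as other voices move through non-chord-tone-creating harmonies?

Pedal tone.

Approach: none. Departure: none — a single pitch is sustained while the chords change around it, passing through harmonies that do not contain it.
No melodic motion at all; the dissonance is created entirely by the moving harmonies against the stationary note — a pedal tone (pedal point).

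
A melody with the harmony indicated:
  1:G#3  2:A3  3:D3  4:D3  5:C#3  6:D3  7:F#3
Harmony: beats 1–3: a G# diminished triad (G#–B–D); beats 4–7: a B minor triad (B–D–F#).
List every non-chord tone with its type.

The harmony at that moment is G# diminished triad (G#, B, D); A3 is not a chord tone.
It is approached by step up from G#3 and left by leap down to D3.
Step in, leap out — an escape tone.
The harmony at that moment is B minor triad (B, D, F#); C#3 is not a chord tone.
It is approached by step down from D3 and left by step up to D3.
Step away and step back to the same note — a neighbor tone (lower neighbor).

A3 (beat 2) — escape tone; C#3 (beat 5) — neighbor tone.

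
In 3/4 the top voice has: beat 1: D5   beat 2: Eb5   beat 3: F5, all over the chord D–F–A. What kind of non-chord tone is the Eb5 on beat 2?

The harmony at that moment is D minor triad (D, F, A); Eb5 is not a chord tone.
It is approached by step up from D5 and left by step up to F5.
Step in, step out in the same direction — a passing tone.

Passing tone.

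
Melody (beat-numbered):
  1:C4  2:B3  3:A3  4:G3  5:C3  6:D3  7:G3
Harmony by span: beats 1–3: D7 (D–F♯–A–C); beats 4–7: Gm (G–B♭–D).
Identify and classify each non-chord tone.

The harmony at that moment is D dominant seventh chord (D, F♯, A, C); B3 is not a chord tone.
It is approached by step down from C4 and left by step down to A3.
Step in, step out in the same direction — a passing tone.
The harmony at that moment is G minor triad (G, B♭, D); C3 is not a chord tone.
It is approached by leap down from G3 and left by step up to D3.
Leap in, step out — an appoggiatura.

B3 (beat 2) — passing tone; C3 (beat 5) — appoggiatura.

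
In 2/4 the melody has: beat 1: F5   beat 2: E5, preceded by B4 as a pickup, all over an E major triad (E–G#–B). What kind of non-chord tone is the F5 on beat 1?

Appoggiatura.

The harmony at that moment is E major triad (E, G#, B); F5 is not a chord tone.
It is approached by leap up from B4 and left by step down to E5.
Leap in, step out, metrically accented — an appoggiatura.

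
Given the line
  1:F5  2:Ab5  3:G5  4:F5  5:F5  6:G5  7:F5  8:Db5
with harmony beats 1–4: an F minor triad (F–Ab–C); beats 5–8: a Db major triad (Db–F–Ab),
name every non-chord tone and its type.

G5 (beat 3) — passing tone; G5 (beat 6) — neighbor tone.

The harmony at that moment is F minor triad (F, Ab, C); G5 is not a chord tone.
It is approached by step down from Ab5 and left by step down to F5.
Step in, step out in the same direction — a passing tone.
The harmony at that moment is Db major triad (Db, F, Ab); G5 is not a chord tone.
It is approached by step up from F5 and left by step down to F5.
Step away and step back to the same note — a neighbor tone (upper neighbor).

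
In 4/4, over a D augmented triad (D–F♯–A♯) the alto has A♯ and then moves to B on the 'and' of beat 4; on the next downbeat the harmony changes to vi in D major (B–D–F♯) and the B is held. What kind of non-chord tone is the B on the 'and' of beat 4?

The harmony at that moment is D augmented triad (D, F♯, A♯); B is not a chord tone.
It is approached by step up from A♯ and then sustained as the same pitch into the next harmony.
Arriving early and becoming a chord tone when the harmony changes — an anticipation.

Anticipation.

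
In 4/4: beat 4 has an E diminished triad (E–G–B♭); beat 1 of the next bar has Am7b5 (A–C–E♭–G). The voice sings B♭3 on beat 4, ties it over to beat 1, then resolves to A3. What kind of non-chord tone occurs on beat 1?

Suspension.

The harmony at that moment is A half-diminished seventh chord (A, C, E♭, G); B♭3 is not a chord tone.
It is held over (the same pitch as the preceding B♭3) and left by step down to A3.
Held over from the previous chord and resolving down by step — a suspension.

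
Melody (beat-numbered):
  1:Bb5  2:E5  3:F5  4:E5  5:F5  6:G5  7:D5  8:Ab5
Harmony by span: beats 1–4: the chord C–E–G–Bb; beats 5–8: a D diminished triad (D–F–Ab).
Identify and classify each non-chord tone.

F5 (beat 3) — neighbor tone; G5 (beat 6) — escape tone.

The harmony at that moment is C dominant seventh chord (C, E, G, Bb); F5 is not a chord tone.
It is approached by step up from E5 and left by step down to E5.
Step away and step back to the same note — a neighbor tone (upper neighbor).
The harmony at that moment is D diminished triad (D, F, Ab); G5 is not a chord tone.
It is approached by step up from F5 and left by leap down to D5.
Step in, leap out — an escape tone.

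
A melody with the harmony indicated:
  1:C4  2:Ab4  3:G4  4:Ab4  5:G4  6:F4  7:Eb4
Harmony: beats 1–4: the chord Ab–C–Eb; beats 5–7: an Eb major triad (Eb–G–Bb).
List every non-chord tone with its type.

G4 (beat 3) — neighbor tone; F4 (beat 6) — passing tone.

The harmony at that moment is Ab major triad (Ab, C, Eb); G4 is not a chord tone.
It is approached by step down from Ab4 and left by step up to Ab4.
Step away and step back to the same note — a neighbor tone (lower neighbor).
The harmony at that moment is Eb major triad (Eb, G, Bb); F4 is not a chord tone.
It is approached by step down from G4 and left by step down to Eb4.
Step in, step out in the same direction — a passing tone.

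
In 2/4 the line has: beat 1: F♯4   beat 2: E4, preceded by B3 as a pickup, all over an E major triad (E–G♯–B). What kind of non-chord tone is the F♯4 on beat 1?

Appoggiatura.

The harmony at that moment is E major triad (E, G♯, B); F♯4 is not a chord tone.
It is approached by leap up from B3 and left by step down to E4.
Leap in, step out, metrically accented — an appoggiatura.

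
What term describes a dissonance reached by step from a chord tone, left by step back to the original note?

Neighbor tone.

Approach: by step. Departure: by step in the opposite direction, back to the starting pitch.
Stepwise on both sides but reversing to return to the same chord tone — a neighbor tone. (Had it continued onward in the same direction it would be a passing tone instead.)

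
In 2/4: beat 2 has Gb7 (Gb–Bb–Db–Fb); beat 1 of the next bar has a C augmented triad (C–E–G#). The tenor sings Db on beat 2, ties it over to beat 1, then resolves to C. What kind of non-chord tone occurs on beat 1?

The harmony at that moment is C augmented triad (C, E, G#); Db is not a chord tone.
It is held over (the same pitch as the preceding Db) and left by step down to C.
Held over from the previous chord and resolving down by step — a suspension.

Suspension.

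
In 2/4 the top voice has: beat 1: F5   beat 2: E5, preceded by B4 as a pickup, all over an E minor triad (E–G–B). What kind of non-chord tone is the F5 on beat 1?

Appoggiatura.

The harmony at that moment is E minor triad (E, G, B); F5 is not a chord tone.
It is approached by leap up from B4 and left by step down to E5.
Leap in, step out, metrically accented — an appoggiatura.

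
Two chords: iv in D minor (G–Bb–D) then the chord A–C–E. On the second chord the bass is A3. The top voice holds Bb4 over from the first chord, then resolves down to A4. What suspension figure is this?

9–8 suspension.

At the second chord the bass is A3. The suspended Bb4 lies a ninth above the bass; after resolving down by step to A4, the interval above the bass becomes an octave.
Suspension figures are named by those two intervals: 9–8.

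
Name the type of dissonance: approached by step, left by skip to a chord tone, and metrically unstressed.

Approach: by step. Departure: by leap. Metric position: weak.
Step in, leap out, from a weak position — an escape tone (échappée). (It is the mirror image of the appoggiatura, which leaps in and steps out on a strong beat.)

Escape tone.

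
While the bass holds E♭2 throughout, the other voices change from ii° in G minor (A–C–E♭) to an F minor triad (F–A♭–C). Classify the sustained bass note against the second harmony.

Pedal tone (pedal point).

The harmony at that moment is F minor triad (F, A♭, C); E♭2 is not a chord tone.
It is held over (the same pitch as the preceding E♭2) and then sustained as the same pitch into the next harmony.
Sustained through a change of harmony — a pedal tone.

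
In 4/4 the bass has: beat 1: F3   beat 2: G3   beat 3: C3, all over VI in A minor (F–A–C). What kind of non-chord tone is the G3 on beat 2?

Escape tone.

The harmony at that moment is F major triad (F, A, C); G3 is not a chord tone.
It is approached by step up from F3 and left by leap down to C3.
Step in, leap out, on a weak beat — an escape tone.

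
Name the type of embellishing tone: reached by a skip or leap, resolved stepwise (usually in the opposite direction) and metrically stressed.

Approach: by leap. Departure: by step. Metric position: strong.
Leap in, step out, in a metrically strong position — an appoggiatura. (It is the mirror image of the escape tone, which steps in and leaps out from a weak position.)

Appoggiatura.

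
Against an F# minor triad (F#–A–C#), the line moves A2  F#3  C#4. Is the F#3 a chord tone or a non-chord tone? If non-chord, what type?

Chord tone (the root of F# minor triad).

F# minor triad contains F#, A, C#; F# is the root, so it is a chord tone.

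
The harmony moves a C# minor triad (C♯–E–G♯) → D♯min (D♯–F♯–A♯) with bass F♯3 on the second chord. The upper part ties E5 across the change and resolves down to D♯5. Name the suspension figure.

7–6 suspension.

At the second chord the bass is F♯3. The suspended E5 lies a seventh above the bass; after resolving down by step to D♯5, the interval above the bass becomes a sixth.
Suspension figures are named by those two intervals: 7–6.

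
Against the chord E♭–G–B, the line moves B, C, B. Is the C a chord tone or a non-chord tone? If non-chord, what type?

The harmony at that moment is E♭ augmented triad (E♭, G, B); C is not a chord tone.
It is approached by step up from B and left by step down to B.
Step away and step back to the same note — a neighbor tone (upper neighbor).

Non-chord tone — a neighbor tone.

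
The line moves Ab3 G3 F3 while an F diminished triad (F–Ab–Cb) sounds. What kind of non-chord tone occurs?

G3 is a passing tone.

The harmony at that moment is F diminished triad (F, Ab, Cb); G3 is not a chord tone.
It is approached by step down from Ab3 and left by step down to F3.
Step in, step out in the same direction — a passing tone.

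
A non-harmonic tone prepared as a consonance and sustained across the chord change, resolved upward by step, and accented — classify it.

Retardation.

Approach: by preparation — the pitch is first a chord tone, then held (tied or repeated) while the harmony changes under it. Departure: up by step. Metric position: strong.
A prepared dissonance that resolves upward by step — a retardation. (The same figure resolving downward would be a suspension.)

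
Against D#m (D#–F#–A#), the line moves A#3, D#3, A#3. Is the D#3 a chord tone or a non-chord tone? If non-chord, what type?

D# minor triad contains D#, F#, A#; D# is the root, so it is a chord tone.

Chord tone (the root of D# minor triad).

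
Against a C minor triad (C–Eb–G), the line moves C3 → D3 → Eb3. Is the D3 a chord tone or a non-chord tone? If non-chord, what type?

The harmony at that moment is C minor triad (C, Eb, G); D3 is not a chord tone.
It is approached by step up from C3 and left by step up to Eb3.
Step in, step out in the same direction — a passing tone.

Non-chord tone — a passing tone.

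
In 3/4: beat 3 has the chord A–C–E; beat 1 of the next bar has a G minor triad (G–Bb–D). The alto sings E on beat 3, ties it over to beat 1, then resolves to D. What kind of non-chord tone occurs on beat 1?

Suspension.

The harmony at that moment is G minor triad (G, Bb, D); E is not a chord tone.
It is held over (the same pitch as the preceding E) and left by step down to D.
Held over from the previous chord and resolving down by step — a suspension.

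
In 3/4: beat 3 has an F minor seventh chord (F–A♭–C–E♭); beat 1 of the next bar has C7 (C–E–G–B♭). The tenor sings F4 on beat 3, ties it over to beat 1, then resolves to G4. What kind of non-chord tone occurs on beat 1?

Retardation.

The harmony at that moment is C dominant seventh chord (C, E, G, B♭); F4 is not a chord tone.
It is held over (the same pitch as the preceding F4) and left by step up to G4.
Held over from the previous chord and resolving up by step — a retardation.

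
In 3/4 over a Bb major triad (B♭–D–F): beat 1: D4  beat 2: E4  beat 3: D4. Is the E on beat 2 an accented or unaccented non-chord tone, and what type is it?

Unaccented neighbor tone.

The harmony at that moment is B♭ major triad (B♭, D, F); E4 is not a chord tone.
It is approached by step up from D4 and left by step down to D4.
Step away and step back to the same note — a neighbor tone (upper neighbor).
It falls on a weak beat, so it is unaccented.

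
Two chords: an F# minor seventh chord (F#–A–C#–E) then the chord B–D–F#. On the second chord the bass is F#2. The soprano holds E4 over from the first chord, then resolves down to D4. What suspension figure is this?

7–6 suspension.

At the second chord the bass is F#2. The suspended E4 lies a seventh above the bass; after resolving down by step to D4, the interval above the bass becomes a sixth.
Suspension figures are named by those two intervals: 7–6.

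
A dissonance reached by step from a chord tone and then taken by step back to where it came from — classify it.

Neighbor tone.

Approach: by step. Departure: by step in the opposite direction, back to the starting pitch.
Stepwise on both sides but reversing to return to the same chord tone — a neighbor tone. (Had it continued onward in the same direction it would be a passing tone instead.)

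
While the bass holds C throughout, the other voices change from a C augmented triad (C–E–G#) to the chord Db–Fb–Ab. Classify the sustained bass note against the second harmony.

The harmony at that moment is Db minor triad (Db, Fb, Ab); C is not a chord tone.
It is held over (the same pitch as the preceding C) and then sustained as the same pitch into the next harmony.
Sustained through a change of harmony — a pedal tone.

Pedal tone (pedal point).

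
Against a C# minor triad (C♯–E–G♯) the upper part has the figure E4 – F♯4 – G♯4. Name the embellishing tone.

F♯4 is a passing tone.

The harmony at that moment is C♯ minor triad (C♯, E, G♯); F♯4 is not a chord tone.
It is approached by step up from E4 and left by step up to G♯4.
Step in, step out in the same direction — a passing tone.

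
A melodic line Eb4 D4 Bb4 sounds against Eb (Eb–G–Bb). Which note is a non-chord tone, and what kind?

The harmony at that moment is Eb major triad (Eb, G, Bb); D4 is not a chord tone.
It is approached by step down from Eb4 and left by leap up to Bb4.
Step in, leap out — an escape tone.

D4 is an escape tone.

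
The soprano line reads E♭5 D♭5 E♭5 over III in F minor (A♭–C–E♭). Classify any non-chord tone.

D♭5 is a neighbor tone.

The harmony at that moment is A♭ major triad (A♭, C, E♭); D♭5 is not a chord tone.
It is approached by step down from E♭5 and left by step up to E♭5.
Step away and step back to the same note — a neighbor tone (lower neighbor).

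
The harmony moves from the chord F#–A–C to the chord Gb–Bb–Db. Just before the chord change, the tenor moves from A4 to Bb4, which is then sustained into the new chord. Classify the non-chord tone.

The harmony at that moment is F# diminished triad (F#, A, C); Bb4 is not a chord tone.
It is approached by step up from A4 and then sustained as the same pitch into the next harmony.
Arriving early and becoming a chord tone when the harmony changes — an anticipation.

Bb4 is an anticipation.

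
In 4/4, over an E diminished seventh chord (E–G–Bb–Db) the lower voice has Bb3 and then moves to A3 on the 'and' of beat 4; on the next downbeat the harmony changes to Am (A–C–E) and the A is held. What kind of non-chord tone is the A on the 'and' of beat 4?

Anticipation.

The harmony at that moment is E diminished seventh chord (E, G, Bb, Db); A3 is not a chord tone.
It is approached by step down from Bb3 and then sustained as the same pitch into the next harmony.
Arriving early and becoming a chord tone when the harmony changes — an anticipation.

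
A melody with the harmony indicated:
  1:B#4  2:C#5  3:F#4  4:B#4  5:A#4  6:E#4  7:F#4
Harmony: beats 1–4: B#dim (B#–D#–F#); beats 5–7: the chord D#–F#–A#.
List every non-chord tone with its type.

C#5 (beat 2) — escape tone; E#4 (beat 6) — appoggiatura.

The harmony at that moment is B# diminished triad (B#, D#, F#); C#5 is not a chord tone.
It is approached by step up from B#4 and left by leap down to F#4.
Step in, leap out — an escape tone.
The harmony at that moment is D# minor triad (D#, F#, A#); E#4 is not a chord tone.
It is approached by leap down from A#4 and left by step up to F#4.
Leap in, step out — an appoggiatura.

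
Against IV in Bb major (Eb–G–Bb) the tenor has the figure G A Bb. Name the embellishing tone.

A is a passing tone.

The harmony at that moment is Eb major triad (Eb, G, Bb); A is not a chord tone.
It is approached by step up from G and left by step up to Bb.
Step in, step out in the same direction — a passing tone.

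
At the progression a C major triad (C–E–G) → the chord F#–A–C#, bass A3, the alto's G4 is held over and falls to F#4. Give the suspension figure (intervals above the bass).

At the second chord the bass is A3. The suspended G4 lies a seventh above the bass; after resolving down by step to F#4, the interval above the bass becomes a sixth.
Suspension figures are named by those two intervals: 7–6.

7–6 suspension.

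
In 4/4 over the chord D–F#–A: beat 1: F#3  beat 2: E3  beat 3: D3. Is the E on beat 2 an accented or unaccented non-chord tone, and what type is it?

Unaccented passing tone.

The harmony at that moment is D major triad (D, F#, A); E3 is not a chord tone.
It is approached by step down from F#3 and left by step down to D3.
Step in, step out in the same direction — a passing tone.
It falls on a weak beat, so it is unaccented.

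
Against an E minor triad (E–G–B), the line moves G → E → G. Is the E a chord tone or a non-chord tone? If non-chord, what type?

E minor triad contains E, G, B; E is the root, so it is a chord tone.

Chord tone (the root of E minor triad).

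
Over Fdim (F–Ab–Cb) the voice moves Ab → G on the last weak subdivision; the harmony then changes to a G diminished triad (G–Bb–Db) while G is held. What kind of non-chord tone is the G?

The harmony at that moment is F diminished triad (F, Ab, Cb); G is not a chord tone.
It is approached by step down from Ab and then sustained as the same pitch into the next harmony.
Arriving early and becoming a chord tone when the harmony changes — an anticipation.

G is an anticipation.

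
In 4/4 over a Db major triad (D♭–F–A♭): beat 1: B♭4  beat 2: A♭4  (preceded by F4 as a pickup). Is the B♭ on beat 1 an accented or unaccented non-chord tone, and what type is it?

Accented appoggiatura.

The harmony at that moment is D♭ major triad (D♭, F, A♭); B♭4 is not a chord tone.
It is approached by leap up from F4 and left by step down to A♭4.
Leap in, step out — an appoggiatura.
It falls on the downbeat, so it is accented.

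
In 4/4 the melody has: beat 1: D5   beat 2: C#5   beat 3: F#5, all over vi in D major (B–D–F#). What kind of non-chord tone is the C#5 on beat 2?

Escape tone.

The harmony at that moment is B minor triad (B, D, F#); C#5 is not a chord tone.
It is approached by step down from D5 and left by leap up to F#5.
Step in, leap out, on a weak beat — an escape tone.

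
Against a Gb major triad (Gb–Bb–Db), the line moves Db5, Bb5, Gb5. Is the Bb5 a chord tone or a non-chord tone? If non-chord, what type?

Chord tone (the third of Gb major triad).

Gb major triad contains Gb, Bb, Db; Bb is the third, so it is a chord tone.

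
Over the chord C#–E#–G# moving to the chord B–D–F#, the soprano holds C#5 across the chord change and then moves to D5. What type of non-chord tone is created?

C#5 is a retardation.

The harmony at that moment is B minor triad (B, D, F#); C#5 is not a chord tone.
It is held over (the same pitch as the preceding C#5) and left by step up to D5.
Held over from the previous chord and resolving up by step — a retardation.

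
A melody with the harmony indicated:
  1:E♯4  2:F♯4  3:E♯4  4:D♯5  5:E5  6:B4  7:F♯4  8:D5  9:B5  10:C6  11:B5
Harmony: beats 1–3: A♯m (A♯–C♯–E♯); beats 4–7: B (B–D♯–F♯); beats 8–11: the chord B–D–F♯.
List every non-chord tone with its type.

The harmony at that moment is A♯ minor triad (A♯, C♯, E♯); F♯4 is not a chord tone.
It is approached by step up from E♯4 and left by step down to E♯4.
Step away and step back to the same note — a neighbor tone (upper neighbor).
The harmony at that moment is B major triad (B, D♯, F♯); E5 is not a chord tone.
It is approached by step up from D♯5 and left by leap down to B4.
Step in, leap out — an escape tone.
The harmony at that moment is B minor triad (B, D, F♯); C6 is not a chord tone.
It is approached by step up from B5 and left by step down to B5.
Step away and step back to the same note — a neighbor tone (upper neighbor).

F♯4 (beat 2) — neighbor tone; E5 (beat 5) — escape tone; C6 (beat 10) — neighbor tone.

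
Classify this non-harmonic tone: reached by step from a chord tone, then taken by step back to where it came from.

Neighbor tone.

Approach: by step. Departure: by step in the opposite direction, back to the starting pitch.
Stepwise on both sides but reversing to return to the same chord tone — a neighbor tone. (Had it continued onward in the same direction it would be a passing tone instead.)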